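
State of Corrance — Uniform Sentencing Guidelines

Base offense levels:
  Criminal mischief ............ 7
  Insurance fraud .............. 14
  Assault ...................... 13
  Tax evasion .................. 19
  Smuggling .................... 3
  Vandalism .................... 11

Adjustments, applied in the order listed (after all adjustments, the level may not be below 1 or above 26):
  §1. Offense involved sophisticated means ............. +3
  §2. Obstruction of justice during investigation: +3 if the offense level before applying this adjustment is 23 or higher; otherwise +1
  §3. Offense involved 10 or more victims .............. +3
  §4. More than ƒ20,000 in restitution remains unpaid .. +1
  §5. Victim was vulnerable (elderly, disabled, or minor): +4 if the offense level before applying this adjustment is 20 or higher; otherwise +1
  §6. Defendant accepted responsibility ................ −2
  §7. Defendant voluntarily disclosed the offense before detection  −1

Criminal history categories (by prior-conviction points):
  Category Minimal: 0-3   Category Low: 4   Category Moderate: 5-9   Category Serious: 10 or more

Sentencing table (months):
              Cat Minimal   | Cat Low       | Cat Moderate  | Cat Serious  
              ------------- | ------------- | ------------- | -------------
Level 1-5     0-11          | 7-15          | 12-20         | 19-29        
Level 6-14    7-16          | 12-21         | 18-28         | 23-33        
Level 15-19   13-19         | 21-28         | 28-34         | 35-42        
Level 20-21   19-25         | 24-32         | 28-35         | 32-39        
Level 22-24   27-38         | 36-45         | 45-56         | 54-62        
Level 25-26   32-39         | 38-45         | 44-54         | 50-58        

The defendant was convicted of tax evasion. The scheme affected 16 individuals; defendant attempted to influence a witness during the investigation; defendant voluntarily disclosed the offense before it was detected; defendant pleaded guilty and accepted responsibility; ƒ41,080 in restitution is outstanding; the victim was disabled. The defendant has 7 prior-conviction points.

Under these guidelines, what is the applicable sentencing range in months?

Base offense level for tax evasion: 19.
§2 applies (level before this adjustment is 19 < 23, so +1): 19 + 1 = 20.
§3 applies: 20 + 3 = 23.
§4 applies: 23 + 1 = 24.
§5 applies (level before this adjustment is 24 ≥ 20, so +4): 24 + 4 = 28.
§6 applies: 28 − 2 = 26.
§7 applies: 26 − 1 = 25.
Final offense level: 25.
Criminal history: 7 prior points → Category Moderate (5-9).
Level 25 falls in the 25-26 band.
Grid: Level 25-26 × Category Moderate = 44-54 months.

44-54 months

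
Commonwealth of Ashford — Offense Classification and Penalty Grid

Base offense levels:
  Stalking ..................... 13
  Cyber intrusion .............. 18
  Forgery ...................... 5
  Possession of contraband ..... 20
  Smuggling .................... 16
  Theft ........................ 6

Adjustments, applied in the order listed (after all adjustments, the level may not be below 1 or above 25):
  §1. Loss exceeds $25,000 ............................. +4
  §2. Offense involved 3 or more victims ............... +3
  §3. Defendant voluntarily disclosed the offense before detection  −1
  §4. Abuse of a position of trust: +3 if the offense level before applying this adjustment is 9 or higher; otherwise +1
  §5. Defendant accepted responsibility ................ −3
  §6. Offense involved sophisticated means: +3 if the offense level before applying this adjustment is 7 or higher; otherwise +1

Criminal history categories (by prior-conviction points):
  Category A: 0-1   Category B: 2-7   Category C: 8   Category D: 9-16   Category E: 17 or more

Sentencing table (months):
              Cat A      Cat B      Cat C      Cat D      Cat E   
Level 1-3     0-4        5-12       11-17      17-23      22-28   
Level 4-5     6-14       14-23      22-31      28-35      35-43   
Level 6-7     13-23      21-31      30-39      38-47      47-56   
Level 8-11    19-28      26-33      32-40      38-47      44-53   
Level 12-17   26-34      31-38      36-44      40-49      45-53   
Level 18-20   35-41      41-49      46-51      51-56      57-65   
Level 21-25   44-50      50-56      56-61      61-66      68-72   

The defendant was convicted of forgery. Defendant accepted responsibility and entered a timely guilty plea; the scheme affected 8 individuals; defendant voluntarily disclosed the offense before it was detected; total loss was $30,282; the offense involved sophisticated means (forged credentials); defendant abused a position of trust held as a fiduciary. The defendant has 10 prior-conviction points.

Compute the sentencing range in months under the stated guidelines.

Base offense level for forgery: 5.
§1 applies: 5 + 4 = 9.
§2 applies: 9 + 3 = 12.
§3 applies: 12 − 1 = 11.
§4 applies (level before this adjustment is 11 ≥ 9, so +3): 11 + 3 = 14.
§5 applies: 14 − 3 = 11.
§6 applies (level before this adjustment is 11 ≥ 7, so +3): 11 + 3 = 14.
Final offense level: 14.
Criminal history: 10 prior points → Category D (9-16).
Level 14 falls in the 12-17 band.
Grid: Level 12-17 × Category D = 40-49 months.

40-49 months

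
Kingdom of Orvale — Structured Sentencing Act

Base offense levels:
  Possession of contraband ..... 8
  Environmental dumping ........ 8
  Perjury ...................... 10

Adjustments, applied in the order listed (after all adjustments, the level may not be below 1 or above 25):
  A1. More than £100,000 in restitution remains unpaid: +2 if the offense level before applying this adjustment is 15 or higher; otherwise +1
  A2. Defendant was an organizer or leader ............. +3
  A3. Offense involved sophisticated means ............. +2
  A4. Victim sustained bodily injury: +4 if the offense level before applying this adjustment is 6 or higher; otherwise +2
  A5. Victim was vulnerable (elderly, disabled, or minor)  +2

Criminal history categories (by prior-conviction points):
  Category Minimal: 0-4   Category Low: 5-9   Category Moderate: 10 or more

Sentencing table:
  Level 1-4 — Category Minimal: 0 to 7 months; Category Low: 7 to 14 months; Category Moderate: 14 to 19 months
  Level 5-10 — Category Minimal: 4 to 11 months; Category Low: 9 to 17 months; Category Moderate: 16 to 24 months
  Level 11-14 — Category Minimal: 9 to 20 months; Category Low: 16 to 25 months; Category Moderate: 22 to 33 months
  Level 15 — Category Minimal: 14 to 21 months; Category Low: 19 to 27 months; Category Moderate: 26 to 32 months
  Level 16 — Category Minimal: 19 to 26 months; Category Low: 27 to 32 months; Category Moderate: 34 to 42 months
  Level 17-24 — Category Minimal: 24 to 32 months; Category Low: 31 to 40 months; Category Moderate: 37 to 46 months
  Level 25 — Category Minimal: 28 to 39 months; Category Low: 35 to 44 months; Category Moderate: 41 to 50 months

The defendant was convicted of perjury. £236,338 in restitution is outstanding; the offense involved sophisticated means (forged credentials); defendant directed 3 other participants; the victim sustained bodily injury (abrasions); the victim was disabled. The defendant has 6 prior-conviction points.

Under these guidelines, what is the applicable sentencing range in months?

31-40 months

Base offense level for perjury: 10.
A1 applies (level before this adjustment is 10 < 15, so +1): 10 + 1 = 11.
A2 applies: 11 + 3 = 14.
A3 applies: 14 + 2 = 16.
A4 applies (level before this adjustment is 16 ≥ 6, so +4): 16 + 4 = 20.
A5 applies: 20 + 2 = 22.
Final offense level: 22.
Criminal history: 6 prior points → Category Low (5-9).
Level 22 falls in the 17-24 band.
Grid: Level 17-24 × Category Low = 31-40 months.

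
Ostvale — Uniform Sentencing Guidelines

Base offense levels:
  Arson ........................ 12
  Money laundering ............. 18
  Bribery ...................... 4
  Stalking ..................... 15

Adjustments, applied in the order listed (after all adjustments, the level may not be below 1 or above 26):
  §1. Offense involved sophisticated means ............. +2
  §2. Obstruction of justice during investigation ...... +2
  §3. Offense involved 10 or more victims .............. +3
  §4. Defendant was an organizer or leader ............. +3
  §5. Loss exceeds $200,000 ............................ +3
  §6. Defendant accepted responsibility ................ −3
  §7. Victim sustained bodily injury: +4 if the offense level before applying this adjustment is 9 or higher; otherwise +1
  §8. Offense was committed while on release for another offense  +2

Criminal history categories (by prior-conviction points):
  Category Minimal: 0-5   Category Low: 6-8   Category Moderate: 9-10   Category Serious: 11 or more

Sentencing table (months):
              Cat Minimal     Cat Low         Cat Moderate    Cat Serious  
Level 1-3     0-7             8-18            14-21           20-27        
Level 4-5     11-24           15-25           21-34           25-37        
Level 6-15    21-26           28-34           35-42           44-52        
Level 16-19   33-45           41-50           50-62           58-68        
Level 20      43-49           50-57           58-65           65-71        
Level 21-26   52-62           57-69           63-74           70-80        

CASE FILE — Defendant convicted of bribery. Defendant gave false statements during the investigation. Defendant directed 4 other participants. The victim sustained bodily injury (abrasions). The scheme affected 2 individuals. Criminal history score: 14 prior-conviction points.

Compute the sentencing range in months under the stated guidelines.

Base offense level for bribery: 4.
§2 applies: 4 + 2 = 6.
§3 does not apply.
§4 applies: 6 + 3 = 9.
§7 applies (level before this adjustment is 9 ≥ 9, so +4): 9 + 4 = 13.
§8 does not apply.
Final offense level: 13.
Criminal history: 14 prior points → Category Serious (11+).
Level 13 falls in the 6-15 band.
Grid: Level 6-15 × Category Serious = 44-52 months.

44-52 months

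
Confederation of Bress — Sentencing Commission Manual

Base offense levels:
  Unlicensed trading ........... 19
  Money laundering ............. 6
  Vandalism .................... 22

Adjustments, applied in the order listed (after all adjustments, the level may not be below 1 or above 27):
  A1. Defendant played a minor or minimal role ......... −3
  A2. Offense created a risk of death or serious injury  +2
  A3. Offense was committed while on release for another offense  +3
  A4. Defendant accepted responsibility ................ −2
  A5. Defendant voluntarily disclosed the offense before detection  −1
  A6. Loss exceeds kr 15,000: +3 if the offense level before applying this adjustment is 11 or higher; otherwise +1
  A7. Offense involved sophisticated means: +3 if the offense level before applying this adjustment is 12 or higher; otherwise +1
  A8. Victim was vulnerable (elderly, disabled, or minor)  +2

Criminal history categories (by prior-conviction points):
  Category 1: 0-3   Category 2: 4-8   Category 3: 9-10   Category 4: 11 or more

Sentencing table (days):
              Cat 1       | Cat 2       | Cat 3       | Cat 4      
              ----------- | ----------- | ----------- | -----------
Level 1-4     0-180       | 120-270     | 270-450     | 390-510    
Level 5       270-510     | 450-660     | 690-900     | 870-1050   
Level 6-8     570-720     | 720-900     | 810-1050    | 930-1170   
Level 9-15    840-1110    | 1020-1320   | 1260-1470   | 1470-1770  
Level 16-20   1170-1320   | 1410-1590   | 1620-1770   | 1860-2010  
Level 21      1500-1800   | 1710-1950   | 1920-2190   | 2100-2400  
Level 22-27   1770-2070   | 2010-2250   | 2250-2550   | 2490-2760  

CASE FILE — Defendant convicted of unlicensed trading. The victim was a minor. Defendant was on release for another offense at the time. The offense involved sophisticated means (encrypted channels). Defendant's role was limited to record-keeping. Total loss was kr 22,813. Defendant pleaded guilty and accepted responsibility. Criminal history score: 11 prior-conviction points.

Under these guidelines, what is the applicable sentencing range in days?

2490-2760 days

Base offense level for unlicensed trading: 19.
A1 applies: 19 − 3 = 16.
A2 does not apply.
A3 applies: 16 + 3 = 19.
A4 applies: 19 − 2 = 17.
A5 does not apply.
A6 applies (level before this adjustment is 17 ≥ 11, so +3): 17 + 3 = 20.
A7 applies (level before this adjustment is 20 ≥ 12, so +3): 20 + 3 = 23.
A8 applies: 23 + 2 = 25.
Final offense level: 25.
Criminal history: 11 prior points → Category 4 (11+).
Level 25 falls in the 22-27 band.
Grid: Level 22-27 × Category 4 = 2490-2760 days.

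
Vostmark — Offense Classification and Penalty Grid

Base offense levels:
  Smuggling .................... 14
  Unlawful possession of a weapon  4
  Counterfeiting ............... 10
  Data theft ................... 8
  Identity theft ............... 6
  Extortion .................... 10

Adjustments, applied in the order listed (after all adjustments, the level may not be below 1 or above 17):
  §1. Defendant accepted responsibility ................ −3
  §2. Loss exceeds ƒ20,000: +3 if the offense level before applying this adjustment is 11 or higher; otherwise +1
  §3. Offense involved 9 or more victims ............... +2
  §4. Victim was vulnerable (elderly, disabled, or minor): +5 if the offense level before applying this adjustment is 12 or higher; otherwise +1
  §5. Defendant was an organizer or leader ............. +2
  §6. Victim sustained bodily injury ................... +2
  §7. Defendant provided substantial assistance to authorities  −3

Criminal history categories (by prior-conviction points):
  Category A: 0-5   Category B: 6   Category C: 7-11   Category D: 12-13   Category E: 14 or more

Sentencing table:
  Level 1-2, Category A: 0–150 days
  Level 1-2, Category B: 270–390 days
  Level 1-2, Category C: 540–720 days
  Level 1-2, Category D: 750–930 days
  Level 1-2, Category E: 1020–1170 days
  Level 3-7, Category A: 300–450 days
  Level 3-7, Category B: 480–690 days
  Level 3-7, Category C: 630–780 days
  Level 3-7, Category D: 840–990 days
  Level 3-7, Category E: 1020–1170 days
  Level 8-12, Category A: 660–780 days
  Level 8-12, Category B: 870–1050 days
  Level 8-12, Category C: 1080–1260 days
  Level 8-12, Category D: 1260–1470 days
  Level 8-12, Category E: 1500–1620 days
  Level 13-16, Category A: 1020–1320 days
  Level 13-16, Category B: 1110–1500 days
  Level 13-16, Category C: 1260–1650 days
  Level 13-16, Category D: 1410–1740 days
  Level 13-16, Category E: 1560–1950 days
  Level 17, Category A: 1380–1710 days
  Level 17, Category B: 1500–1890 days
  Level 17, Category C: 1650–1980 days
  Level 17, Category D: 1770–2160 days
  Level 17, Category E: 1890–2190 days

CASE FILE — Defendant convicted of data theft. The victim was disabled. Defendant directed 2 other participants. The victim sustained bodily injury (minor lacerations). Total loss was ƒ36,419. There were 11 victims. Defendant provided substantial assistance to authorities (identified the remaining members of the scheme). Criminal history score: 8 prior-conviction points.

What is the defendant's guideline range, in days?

1260-1650 days

Base offense level for data theft: 8.
§2 applies (level before this adjustment is 8 < 11, so +1): 8 + 1 = 9.
§3 applies: 9 + 2 = 11.
§4 applies (level before this adjustment is 11 < 12, so +1): 11 + 1 = 12.
§5 applies: 12 + 2 = 14.
§6 applies: 14 + 2 = 16.
§7 applies: 16 − 3 = 13.
Final offense level: 13.
Criminal history: 8 prior points → Category C (7-11).
Level 13 falls in the 13-16 band.
Grid: Level 13-16 × Category C = 1260-1650 days.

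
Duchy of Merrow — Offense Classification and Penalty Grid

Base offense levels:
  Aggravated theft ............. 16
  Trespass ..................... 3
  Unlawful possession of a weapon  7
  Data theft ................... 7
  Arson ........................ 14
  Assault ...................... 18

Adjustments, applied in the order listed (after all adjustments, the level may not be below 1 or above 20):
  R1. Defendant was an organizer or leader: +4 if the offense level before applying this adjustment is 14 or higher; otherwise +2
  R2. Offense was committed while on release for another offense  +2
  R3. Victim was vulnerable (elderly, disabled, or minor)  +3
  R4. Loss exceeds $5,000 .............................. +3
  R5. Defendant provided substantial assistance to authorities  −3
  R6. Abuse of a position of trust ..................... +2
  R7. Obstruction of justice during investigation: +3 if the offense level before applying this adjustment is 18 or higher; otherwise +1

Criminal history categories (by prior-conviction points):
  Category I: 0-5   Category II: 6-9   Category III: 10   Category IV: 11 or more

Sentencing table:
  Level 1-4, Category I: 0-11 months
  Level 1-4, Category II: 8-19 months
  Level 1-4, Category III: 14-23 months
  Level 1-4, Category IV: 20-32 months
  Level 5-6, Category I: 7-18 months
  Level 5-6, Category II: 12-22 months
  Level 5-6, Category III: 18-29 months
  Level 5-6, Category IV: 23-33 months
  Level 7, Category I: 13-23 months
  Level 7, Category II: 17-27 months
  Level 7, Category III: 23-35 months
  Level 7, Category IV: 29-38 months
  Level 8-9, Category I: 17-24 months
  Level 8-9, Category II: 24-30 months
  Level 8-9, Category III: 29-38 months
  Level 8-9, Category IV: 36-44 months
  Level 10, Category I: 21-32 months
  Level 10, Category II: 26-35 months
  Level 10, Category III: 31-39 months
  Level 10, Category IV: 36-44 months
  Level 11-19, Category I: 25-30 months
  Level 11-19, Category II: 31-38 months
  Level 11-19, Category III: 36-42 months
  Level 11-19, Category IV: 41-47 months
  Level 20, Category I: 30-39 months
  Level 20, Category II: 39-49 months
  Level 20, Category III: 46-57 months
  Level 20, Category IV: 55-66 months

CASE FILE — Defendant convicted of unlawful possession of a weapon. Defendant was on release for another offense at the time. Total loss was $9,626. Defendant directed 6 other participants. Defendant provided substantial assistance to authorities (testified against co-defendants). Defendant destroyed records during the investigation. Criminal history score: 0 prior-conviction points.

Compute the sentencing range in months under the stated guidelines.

25-30 months

Base offense level for unlawful possession of a weapon: 7.
R1 applies (level before this adjustment is 7 < 14, so +2): 7 + 2 = 9.
R2 applies: 9 + 2 = 11.
R4 applies: 11 + 3 = 14.
R5 applies: 14 − 3 = 11.
R7 applies (level before this adjustment is 11 < 18, so +1): 11 + 1 = 12.
Final offense level: 12.
Criminal history: 0 prior points → Category I (0-5).
Level 12 falls in the 11-19 band.
Grid: Level 11-19 × Category I = 25-30 months.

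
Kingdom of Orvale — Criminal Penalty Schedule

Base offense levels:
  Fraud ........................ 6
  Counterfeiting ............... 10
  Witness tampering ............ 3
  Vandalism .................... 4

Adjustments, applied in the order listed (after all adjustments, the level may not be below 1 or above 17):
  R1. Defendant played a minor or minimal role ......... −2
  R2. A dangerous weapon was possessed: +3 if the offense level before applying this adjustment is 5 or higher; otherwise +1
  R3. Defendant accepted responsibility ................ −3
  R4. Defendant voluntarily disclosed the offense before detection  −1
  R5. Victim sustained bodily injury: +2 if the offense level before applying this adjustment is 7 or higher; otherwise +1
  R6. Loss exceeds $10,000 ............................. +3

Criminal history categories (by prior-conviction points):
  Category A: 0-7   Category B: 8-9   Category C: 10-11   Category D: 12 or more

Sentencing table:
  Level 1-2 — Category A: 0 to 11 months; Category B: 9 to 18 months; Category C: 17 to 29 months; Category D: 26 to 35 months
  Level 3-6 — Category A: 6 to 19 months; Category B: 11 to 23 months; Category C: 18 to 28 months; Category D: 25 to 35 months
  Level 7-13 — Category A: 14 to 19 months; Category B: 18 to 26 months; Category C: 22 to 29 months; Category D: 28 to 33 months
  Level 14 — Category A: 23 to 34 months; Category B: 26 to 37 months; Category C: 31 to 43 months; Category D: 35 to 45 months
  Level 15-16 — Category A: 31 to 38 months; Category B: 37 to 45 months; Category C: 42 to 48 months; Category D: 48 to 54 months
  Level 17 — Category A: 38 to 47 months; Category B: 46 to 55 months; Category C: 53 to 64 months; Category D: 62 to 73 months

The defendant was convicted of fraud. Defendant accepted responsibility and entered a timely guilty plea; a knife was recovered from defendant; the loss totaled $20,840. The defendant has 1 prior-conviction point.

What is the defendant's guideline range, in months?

14-19 months

Base offense level for fraud: 6.
R2 applies (level before this adjustment is 6 ≥ 5, so +3): 6 + 3 = 9.
R3 applies: 9 − 3 = 6.
R4 does not apply.
R6 applies: 6 + 3 = 9.
Final offense level: 9.
Criminal history: 1 prior point → Category A (0-7).
Level 9 falls in the 7-13 band.
Grid: Level 7-13 × Category A = 14-19 months.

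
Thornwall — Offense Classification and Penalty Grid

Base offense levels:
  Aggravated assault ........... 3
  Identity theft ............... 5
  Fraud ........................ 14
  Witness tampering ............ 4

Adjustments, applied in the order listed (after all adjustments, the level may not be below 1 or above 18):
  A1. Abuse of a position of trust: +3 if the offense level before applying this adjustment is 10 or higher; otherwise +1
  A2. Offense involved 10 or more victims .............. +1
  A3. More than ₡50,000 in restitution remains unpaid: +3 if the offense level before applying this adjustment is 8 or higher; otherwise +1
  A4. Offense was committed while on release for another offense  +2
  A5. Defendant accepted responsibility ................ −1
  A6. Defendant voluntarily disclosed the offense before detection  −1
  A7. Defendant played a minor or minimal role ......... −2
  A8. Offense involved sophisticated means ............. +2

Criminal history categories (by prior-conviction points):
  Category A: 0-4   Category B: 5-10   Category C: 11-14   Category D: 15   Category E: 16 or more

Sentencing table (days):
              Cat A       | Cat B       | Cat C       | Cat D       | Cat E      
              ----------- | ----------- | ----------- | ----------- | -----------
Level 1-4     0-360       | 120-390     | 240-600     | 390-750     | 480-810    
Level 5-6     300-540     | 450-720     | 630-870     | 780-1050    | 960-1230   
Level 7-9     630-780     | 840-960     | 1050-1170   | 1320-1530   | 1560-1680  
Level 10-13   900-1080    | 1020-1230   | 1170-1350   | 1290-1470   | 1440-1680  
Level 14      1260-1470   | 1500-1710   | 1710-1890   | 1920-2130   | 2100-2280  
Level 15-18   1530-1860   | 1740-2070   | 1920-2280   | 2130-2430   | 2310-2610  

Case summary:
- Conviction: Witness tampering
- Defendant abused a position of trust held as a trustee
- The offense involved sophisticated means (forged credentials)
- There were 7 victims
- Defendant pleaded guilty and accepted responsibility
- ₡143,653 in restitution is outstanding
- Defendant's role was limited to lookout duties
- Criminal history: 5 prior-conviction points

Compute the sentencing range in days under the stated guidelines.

450-720 days

Base offense level for witness tampering: 4.
A1 applies (level before this adjustment is 4 < 10, so +1): 4 + 1 = 5.
A3 applies (level before this adjustment is 5 < 8, so +1): 5 + 1 = 6.
A4 does not apply.
A5 applies: 6 − 1 = 5.
A7 applies: 5 − 2 = 3.
A8 applies: 3 + 2 = 5.
Final offense level: 5.
Criminal history: 5 prior points → Category B (5-10).
Level 5 falls in the 5-6 band.
Grid: Level 5-6 × Category B = 450-720 days.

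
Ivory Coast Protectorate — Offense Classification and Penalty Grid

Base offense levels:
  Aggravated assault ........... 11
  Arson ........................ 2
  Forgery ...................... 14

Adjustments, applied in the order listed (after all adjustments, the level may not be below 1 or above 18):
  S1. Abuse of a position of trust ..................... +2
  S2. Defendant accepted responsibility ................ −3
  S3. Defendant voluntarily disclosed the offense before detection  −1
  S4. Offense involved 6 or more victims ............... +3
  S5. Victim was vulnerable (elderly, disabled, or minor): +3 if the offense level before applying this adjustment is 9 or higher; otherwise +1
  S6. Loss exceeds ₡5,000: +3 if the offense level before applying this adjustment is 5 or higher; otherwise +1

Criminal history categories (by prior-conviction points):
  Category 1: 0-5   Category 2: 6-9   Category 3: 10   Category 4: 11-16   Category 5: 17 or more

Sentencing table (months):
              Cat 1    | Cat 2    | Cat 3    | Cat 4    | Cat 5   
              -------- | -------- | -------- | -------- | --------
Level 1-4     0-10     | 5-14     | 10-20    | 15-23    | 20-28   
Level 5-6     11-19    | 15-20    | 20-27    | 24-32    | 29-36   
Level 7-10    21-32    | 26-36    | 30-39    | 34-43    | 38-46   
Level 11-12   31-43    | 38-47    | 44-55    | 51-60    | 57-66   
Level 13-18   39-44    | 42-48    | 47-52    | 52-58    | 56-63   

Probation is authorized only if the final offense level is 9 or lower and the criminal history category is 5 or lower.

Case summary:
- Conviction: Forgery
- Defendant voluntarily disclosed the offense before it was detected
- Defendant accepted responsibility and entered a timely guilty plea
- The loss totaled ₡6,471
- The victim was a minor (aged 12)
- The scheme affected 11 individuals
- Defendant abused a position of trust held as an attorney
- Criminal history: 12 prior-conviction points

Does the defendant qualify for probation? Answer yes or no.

No

Base offense level for forgery: 14.
S1 applies: 14 + 2 = 16.
S2 applies: 16 − 3 = 13.
S3 applies: 13 − 1 = 12.
S4 applies: 12 + 3 = 15.
S5 applies (level before this adjustment is 15 ≥ 9, so +3): 15 + 3 = 18.
S6 applies (level before this adjustment is 18 ≥ 5, so +3): 18 + 3 = 21.
Level 21 exceeds the maximum of 18; capped at 18.
Final offense level: 18.
Criminal history: 12 prior points → Category 4 (11-16).
Level 18 falls in the 13-18 band.
Grid: Level 13-18 × Category 4 = 52-58 months.
Probation check: level 18 > 9 and category 4 ≤ 5 → not eligible.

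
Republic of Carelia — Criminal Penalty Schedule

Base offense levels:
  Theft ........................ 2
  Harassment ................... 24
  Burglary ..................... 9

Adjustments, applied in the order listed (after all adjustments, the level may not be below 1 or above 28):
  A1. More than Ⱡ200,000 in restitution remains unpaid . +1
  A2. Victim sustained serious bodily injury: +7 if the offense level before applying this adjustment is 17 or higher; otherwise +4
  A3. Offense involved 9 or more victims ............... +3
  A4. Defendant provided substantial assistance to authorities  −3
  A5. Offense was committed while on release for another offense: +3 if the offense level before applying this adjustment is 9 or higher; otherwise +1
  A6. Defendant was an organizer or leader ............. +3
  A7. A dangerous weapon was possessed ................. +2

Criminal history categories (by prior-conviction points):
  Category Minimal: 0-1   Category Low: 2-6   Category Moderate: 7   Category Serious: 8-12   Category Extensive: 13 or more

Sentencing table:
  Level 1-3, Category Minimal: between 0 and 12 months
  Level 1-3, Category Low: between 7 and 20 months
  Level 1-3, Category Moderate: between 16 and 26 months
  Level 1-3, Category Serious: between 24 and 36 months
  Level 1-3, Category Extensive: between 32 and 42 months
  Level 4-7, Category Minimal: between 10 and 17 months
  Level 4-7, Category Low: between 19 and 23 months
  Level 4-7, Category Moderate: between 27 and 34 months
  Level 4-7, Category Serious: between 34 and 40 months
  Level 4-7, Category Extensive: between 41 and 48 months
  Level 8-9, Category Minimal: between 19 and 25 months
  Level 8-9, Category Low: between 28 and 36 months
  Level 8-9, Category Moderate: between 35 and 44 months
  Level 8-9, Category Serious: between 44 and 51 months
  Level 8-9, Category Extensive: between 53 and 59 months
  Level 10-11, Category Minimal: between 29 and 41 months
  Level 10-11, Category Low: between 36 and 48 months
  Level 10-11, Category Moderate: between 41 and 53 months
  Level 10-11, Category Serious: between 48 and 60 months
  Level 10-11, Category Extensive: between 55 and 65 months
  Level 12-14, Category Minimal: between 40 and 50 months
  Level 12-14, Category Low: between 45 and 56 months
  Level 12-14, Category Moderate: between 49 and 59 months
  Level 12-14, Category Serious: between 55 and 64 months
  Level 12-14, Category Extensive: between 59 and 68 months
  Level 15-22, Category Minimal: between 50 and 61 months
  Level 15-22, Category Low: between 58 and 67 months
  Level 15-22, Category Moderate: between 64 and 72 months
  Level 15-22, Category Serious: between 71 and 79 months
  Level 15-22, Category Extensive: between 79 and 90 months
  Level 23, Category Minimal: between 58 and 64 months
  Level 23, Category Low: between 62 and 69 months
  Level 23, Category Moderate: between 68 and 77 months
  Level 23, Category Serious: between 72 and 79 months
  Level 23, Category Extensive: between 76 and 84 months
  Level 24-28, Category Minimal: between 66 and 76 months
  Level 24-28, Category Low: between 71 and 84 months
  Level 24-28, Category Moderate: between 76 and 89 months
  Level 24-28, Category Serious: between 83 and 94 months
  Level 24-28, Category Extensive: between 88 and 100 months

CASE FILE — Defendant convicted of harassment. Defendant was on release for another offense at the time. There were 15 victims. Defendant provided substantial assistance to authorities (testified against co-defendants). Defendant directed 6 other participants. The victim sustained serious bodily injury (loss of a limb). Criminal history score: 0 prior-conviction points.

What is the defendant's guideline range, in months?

66-76 months

Base offense level for harassment: 24.
A2 applies (level before this adjustment is 24 ≥ 17, so +7): 24 + 7 = 31.
A3 applies: 31 + 3 = 34.
A4 applies: 34 − 3 = 31.
A5 applies (level before this adjustment is 31 ≥ 9, so +3): 31 + 3 = 34.
A6 applies: 34 + 3 = 37.
Level 37 exceeds the maximum of 28; capped at 28.
Final offense level: 28.
Criminal history: 0 prior points → Category Minimal (0-1).
Level 28 falls in the 24-28 band.
Grid: Level 24-28 × Category Minimal = 66-76 months.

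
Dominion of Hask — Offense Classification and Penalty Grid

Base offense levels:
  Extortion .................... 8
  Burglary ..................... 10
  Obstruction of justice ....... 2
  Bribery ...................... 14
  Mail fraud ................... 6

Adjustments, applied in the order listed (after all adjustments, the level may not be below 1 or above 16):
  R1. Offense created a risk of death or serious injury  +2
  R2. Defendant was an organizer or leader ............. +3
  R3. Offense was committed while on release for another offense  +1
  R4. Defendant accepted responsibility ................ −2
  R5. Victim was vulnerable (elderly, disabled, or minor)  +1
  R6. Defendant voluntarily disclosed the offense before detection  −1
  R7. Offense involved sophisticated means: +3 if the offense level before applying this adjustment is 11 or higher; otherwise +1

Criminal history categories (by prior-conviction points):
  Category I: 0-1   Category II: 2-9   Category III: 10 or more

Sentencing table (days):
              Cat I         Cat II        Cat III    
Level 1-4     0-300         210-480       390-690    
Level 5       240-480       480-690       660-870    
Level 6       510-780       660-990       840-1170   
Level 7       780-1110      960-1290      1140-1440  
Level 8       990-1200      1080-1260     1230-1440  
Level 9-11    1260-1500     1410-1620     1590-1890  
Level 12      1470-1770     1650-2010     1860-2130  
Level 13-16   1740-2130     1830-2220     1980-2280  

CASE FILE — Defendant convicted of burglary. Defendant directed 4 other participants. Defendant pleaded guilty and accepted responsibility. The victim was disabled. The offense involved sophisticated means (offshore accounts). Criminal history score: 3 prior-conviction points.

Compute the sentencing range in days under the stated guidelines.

Base offense level for burglary: 10.
R1 does not apply.
R2 applies: 10 + 3 = 13.
R3 does not apply.
R4 applies: 13 − 2 = 11.
R5 applies: 11 + 1 = 12.
R6 does not apply.
R7 applies (level before this adjustment is 12 ≥ 11, so +3): 12 + 3 = 15.
Final offense level: 15.
Criminal history: 3 prior points → Category II (2-9).
Level 15 falls in the 13-16 band.
Grid: Level 13-16 × Category II = 1830-2220 days.

1830-2220 days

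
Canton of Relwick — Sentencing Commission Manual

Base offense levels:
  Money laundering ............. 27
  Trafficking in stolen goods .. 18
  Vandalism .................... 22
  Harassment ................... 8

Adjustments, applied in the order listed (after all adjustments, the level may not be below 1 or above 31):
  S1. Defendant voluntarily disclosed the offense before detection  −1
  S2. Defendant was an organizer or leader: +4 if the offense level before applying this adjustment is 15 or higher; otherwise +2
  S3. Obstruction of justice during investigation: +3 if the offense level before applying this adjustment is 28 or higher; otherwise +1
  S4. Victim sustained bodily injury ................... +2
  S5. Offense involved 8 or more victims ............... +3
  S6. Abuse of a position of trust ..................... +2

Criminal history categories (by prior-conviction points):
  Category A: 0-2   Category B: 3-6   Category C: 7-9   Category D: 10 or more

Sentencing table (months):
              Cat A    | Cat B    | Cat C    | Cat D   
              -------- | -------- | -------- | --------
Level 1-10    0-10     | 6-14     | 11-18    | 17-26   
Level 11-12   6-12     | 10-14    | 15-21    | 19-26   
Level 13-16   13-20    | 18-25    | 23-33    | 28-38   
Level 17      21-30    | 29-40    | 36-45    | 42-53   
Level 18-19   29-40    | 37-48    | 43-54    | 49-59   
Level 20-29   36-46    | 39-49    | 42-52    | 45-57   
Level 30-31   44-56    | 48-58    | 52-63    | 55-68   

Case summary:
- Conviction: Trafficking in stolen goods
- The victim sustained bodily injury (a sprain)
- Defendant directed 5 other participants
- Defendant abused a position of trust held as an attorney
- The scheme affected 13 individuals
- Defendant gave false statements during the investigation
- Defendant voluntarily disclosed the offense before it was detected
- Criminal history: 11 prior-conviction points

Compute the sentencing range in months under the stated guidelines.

45-57 months

Base offense level for trafficking in stolen goods: 18.
S1 applies: 18 − 1 = 17.
S2 applies (level before this adjustment is 17 ≥ 15, so +4): 17 + 4 = 21.
S3 applies (level before this adjustment is 21 < 28, so +1): 21 + 1 = 22.
S4 applies: 22 + 2 = 24.
S5 applies: 24 + 3 = 27.
S6 applies: 27 + 2 = 29.
Final offense level: 29.
Criminal history: 11 prior points → Category D (10+).
Level 29 falls in the 20-29 band.
Grid: Level 20-29 × Category D = 45-57 months.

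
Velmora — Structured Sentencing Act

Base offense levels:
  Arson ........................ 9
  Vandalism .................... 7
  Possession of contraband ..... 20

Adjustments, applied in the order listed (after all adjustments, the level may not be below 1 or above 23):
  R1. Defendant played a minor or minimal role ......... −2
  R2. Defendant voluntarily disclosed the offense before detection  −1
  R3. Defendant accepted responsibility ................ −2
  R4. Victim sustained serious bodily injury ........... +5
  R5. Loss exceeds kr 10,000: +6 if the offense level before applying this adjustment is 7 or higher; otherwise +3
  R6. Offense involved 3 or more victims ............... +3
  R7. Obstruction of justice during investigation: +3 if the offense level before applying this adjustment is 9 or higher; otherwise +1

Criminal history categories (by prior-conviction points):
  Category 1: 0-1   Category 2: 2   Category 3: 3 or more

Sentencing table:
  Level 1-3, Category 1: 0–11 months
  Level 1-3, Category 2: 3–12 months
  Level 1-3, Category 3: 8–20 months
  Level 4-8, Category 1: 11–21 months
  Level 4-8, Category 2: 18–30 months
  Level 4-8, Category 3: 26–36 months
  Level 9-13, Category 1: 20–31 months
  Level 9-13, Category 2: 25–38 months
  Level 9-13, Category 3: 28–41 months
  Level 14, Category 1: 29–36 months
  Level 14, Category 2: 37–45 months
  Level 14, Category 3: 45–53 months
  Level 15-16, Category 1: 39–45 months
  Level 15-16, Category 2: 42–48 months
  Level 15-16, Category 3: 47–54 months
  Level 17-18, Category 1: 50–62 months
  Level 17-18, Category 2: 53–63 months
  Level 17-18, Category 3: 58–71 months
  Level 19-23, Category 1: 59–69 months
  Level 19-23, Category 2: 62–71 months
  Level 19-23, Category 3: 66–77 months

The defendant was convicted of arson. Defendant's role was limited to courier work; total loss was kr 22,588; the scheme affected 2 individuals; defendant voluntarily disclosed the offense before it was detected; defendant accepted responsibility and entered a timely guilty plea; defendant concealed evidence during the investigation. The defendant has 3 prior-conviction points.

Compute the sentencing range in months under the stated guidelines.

26-36 months

Base offense level for arson: 9.
R1 applies: 9 − 2 = 7.
R2 applies: 7 − 1 = 6.
R3 applies: 6 − 2 = 4.
R5 applies (level before this adjustment is 4 < 7, so +3): 4 + 3 = 7.
R6 does not apply.
R7 applies (level before this adjustment is 7 < 9, so +1): 7 + 1 = 8.
Final offense level: 8.
Criminal history: 3 prior points → Category 3 (3+).
Level 8 falls in the 4-8 band.
Grid: Level 4-8 × Category 3 = 26-36 months.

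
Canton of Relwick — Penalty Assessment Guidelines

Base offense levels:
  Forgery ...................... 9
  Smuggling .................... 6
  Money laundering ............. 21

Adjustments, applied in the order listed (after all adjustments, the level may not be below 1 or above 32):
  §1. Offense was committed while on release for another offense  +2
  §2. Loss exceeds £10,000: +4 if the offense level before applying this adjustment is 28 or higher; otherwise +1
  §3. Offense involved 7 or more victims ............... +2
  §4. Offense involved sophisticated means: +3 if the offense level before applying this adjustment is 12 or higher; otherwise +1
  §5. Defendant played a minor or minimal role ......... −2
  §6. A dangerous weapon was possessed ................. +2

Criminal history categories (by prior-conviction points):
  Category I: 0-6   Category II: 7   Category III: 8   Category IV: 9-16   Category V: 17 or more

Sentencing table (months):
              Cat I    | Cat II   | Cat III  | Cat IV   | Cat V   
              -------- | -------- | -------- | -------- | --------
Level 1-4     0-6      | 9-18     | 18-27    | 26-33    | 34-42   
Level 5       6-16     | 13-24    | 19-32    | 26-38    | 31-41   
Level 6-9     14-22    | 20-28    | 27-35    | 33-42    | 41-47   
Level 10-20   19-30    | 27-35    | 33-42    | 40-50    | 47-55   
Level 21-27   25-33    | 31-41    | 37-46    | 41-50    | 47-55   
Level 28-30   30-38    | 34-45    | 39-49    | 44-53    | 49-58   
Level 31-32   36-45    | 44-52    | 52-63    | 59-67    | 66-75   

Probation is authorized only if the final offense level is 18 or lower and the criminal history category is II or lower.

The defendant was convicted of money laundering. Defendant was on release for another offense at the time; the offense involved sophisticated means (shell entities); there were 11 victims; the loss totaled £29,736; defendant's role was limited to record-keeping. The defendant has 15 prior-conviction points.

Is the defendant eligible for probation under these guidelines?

Base offense level for money laundering: 21.
§1 applies: 21 + 2 = 23.
§2 applies (level before this adjustment is 23 < 28, so +1): 23 + 1 = 24.
§3 applies: 24 + 2 = 26.
§4 applies (level before this adjustment is 26 ≥ 12, so +3): 26 + 3 = 29.
§5 applies: 29 − 2 = 27.
Final offense level: 27.
Criminal history: 15 prior points → Category IV (9-16).
Level 27 falls in the 21-27 band.
Grid: Level 21-27 × Category IV = 41-50 months.
Probation check: level 27 > 18 and category IV > II → not eligible.

No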